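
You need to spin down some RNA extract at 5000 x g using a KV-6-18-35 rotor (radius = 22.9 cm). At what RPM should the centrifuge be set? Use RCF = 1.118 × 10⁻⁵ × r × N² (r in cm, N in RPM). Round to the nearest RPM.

4419 RPM

5,000 = 1.118 × 10⁻⁵ × 22.9 × N²
N² = 5,000 / (25.6022 × 10⁻⁵) = 19,529,572
N ≈ √19,529,572 ≈ 4,419.2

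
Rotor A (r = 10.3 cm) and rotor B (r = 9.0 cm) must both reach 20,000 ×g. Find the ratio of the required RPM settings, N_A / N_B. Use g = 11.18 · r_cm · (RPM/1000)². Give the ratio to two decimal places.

At fixed RCF, N ∝ 1/√r, so N_A/N_B = √(r_B/r_A) = √(9.0/10.3) = √0.873786 = 0.9348.

0.93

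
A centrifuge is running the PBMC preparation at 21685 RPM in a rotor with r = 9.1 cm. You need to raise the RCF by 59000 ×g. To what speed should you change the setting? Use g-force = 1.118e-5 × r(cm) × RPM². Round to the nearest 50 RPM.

32400 RPM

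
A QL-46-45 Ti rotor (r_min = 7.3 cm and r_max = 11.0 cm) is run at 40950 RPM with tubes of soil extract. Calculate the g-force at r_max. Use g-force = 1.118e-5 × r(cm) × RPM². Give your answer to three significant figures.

Use r_max = 11.0 cm.
RCF = 1.118 × 10⁻⁵ × 11 × (40950)² = 1.118 × 10⁻⁵ × 11 × 1,676,902,500 ≈ 206,225.5 × g

≈ 206000 g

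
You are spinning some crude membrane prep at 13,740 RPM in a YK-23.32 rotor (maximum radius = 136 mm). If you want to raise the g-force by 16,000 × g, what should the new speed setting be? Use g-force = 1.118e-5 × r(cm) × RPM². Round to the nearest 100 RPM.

N₂ ≈ 17100 RPM

r = 136 mm = 13.6 cm
Current RCF = 1.118 × 10⁻⁵ × 13.6 × (13740)² = 1.118 × 10⁻⁵ × 13.6 × 188,787,600 ≈ 28,704.8 × g
Target RCF = 28,704.8 + 16,000 = 44,704.8 × g
N² = 44,704.8 / (15.2048 × 10⁻⁵) = 294,017,679
N ≈ √294,017,679 ≈ 17,146.9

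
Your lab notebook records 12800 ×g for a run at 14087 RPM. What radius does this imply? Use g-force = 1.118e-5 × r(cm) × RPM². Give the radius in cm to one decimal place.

12800 = 1.118 × 10⁻⁵ × r × (14087)²
r = 12800 / (1.118 × 10⁻⁵ × 198,443,569) = 12800 / 2218.599 ≈ 5.769 cm

r ≈ 5.8 cm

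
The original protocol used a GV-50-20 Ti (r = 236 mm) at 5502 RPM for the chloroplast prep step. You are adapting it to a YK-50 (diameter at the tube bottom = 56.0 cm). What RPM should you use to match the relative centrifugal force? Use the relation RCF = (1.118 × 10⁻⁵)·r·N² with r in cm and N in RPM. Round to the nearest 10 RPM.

≈ 5050 RPM

Original rotor: r = 236 mm = 23.6 cm
RCF_original = 1.118 × 10⁻⁵ × 23.6 × (5502)² = 1.118 × 10⁻⁵ × 23.6 × 30,272,004 ≈ 7,987.2 × g
Your rotor: r = 56.0 / 2 = 28 cm
7,987.2 = 1.118 × 10⁻⁵ × 28 × N²
N² = 7,987.2 / (31.304 × 10⁻⁵) = 25,514,950
N ≈ √25,514,950 ≈ 5,051.2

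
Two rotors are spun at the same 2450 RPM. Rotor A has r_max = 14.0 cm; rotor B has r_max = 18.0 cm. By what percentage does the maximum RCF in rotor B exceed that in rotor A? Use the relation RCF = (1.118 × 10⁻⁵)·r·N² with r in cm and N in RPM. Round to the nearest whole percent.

At equal RPM, RCF scales linearly with r: ratio = 18.0 / 14.0 = 1.2857.
So rotor B delivers 28.6% more g-force.

29%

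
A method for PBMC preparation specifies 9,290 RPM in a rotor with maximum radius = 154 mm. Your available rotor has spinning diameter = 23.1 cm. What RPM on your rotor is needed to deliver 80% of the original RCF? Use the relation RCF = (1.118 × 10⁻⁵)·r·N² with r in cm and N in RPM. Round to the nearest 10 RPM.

Original rotor: r = 154 mm = 15.4 cm
RCF = 1.118 × 10⁻⁵ × r × N²
RCF_original = 1.118 × 10⁻⁵ × 15.4 × (9290)² = 1.118 × 10⁻⁵ × 15.4 × 86,304,100 ≈ 14,859.1 × g
Target RCF = 0.8 × 14,859.1 ≈ 11,887.3 × g
Your rotor: r = 23.1 / 2 = 11.55 cm
11,887.3 = 1.118 × 10⁻⁵ × 11.55 × N²
N² = 11,887.3 / (12.9129 × 10⁻⁵) = 92,057,555
N ≈ √92,057,555 ≈ 9,594.7

≈ 9590 RPM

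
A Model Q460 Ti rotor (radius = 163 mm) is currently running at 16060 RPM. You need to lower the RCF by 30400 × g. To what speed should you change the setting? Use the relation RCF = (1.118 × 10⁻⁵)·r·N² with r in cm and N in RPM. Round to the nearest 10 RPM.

≈ 9540 RPM

r = 163 mm = 16.3 cm
Current RCF = 1.118 × 10⁻⁵ × 16.3 × (16060)² = 1.118 × 10⁻⁵ × 16.3 × 257,923,600 ≈ 47,002.4 × g
Target RCF = 47,002.4 − 30,400 = 16,602.4 × g
N² = 16,602.4 / (18.2234 × 10⁻⁵) = 91,104,843
N ≈ √91,104,843 ≈ 9,544.9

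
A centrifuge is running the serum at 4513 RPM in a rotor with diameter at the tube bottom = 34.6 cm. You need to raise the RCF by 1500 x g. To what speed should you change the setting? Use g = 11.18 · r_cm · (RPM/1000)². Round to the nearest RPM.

5303 RPM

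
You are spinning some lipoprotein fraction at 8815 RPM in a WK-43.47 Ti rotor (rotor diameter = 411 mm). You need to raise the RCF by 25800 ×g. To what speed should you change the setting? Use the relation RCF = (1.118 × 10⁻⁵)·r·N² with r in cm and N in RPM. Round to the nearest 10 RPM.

r = 411 mm / 2 = 205.5 mm = 20.55 cm
Current RCF = 1.118 × 10⁻⁵ × 20.55 × (8815)² = 1.118 × 10⁻⁵ × 20.55 × 77,704,225 ≈ 17,852.5 × g
Target RCF = 17,852.5 + 25,800 = 43,652.5 × g
N² = 43,652.5 / (22.9749 × 10⁻⁵) = 190,000,827
N ≈ √190,000,827 ≈ 13,784.1

13780 RPM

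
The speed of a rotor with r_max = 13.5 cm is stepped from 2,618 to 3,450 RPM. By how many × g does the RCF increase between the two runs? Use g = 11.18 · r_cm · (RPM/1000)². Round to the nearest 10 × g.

760 × g

RCF₁ = 11.18 × 13.5 × (2.618)² = 11.18 × 13.5 × 6.853924 ≈ 1,034.5 × g
RCF₂ = 11.18 × 13.5 × (3.45)² = 11.18 × 13.5 × 11.9025 ≈ 1,796.4 × g
Increase = 1,796.4 − 1,034.5 = 761.9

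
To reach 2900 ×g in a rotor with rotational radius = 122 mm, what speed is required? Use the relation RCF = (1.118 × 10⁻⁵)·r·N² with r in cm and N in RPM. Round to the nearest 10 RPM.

r = 122 mm = 12.2 cm
RCF = 1.118 × 10⁻⁵ × r × N²
2,900 = 1.118 × 10⁻⁵ × 12.2 × N²
N² = 2,900 / (13.6396 × 10⁻⁵) = 21,261,621
N ≈ √21,261,621 ≈ 4,611.0

N ≈ 4610 RPM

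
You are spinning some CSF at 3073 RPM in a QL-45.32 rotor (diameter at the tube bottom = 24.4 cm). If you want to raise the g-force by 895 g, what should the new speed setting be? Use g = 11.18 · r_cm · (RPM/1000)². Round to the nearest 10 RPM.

4000 RPM

r = 24.4 / 2 = 12.2 cm
Current RCF = 11.18 × 12.2 × (3.073)² = 11.18 × 12.2 × 9.443329 ≈ 1,288 × g
Target RCF = 1,288 + 895 = 2,183 × g
(N/1000)² = 2,183 / 136.396 = 16.00487
N = 1000 × √16.00487 ≈ 4,000.6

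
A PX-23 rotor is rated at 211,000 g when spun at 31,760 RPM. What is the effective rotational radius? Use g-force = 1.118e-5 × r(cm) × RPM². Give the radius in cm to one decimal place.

≈ 18.7 cm

RCF = 1.118 × 10⁻⁵ × r × N²
211000 = 1.118 × 10⁻⁵ × r × (31760)²
r = 211000 / (1.118 × 10⁻⁵ × 1,008,697,600) = 211000 / 11277.24 ≈ 18.710 cm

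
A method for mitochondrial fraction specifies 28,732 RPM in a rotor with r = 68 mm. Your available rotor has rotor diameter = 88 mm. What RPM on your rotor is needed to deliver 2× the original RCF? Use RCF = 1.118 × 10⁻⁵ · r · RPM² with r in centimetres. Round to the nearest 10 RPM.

≈ 50510 RPM

Original rotor: r = 68 mm = 6.8 cm
RCF_original = 1.118 × 10⁻⁵ × 6.8 × (28732)² = 1.118 × 10⁻⁵ × 6.8 × 825,527,824 ≈ 62,759.9 × g
Target RCF = 2 × 62,759.9 ≈ 125,519.8 × g
Your rotor: r = 88 mm / 2 = 44 mm = 4.4 cm
125,519.8 = 1.118 × 10⁻⁵ × 4.4 × N²
N² = 125,519.8 / (4.9192 × 10⁻⁵) = 2,551,630,346
N ≈ √2,551,630,346 ≈ 50,513.7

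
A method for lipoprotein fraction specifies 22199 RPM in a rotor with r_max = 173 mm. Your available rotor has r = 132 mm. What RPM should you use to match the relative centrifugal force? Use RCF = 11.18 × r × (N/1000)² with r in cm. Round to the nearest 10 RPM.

Original rotor: r = 173 mm = 17.3 cm
RCF_original = 11.18 × 17.3 × (22.199)² = 11.18 × 17.3 × 492.795601 ≈ 95,313.6 × g
Your rotor: r = 132 mm = 13.2 cm
95,313.6 = 11.18 × 13.2 × (N/1000)²
(N/1000)² = 95,313.6 / 147.576 = 645.8611
N = 1000 × √645.8611 ≈ 25,413.8

≈ 25410 RPM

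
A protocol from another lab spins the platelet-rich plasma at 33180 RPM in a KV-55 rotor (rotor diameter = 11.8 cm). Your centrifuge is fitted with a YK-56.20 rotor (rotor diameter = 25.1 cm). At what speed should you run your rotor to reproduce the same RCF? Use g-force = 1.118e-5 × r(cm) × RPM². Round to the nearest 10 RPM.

22750 RPM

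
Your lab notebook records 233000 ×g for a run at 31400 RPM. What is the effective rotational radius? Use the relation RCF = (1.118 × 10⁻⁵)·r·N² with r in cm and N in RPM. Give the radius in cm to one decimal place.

233000 = 1.118 × 10⁻⁵ × r × (31400)²
r = 233000 / (1.118 × 10⁻⁵ × 985,960,000) = 233000 / 11023.03 ≈ 21.138 cm

r ≈ 21.1 cm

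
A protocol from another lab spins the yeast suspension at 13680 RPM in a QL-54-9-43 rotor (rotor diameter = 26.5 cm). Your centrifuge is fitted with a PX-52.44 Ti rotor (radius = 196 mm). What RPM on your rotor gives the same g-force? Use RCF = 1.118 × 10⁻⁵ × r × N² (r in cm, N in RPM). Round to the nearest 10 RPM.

≈ 11250 RPM

Original rotor: r = 26.5 / 2 = 13.25 cm
RCF_original = 1.118 × 10⁻⁵ × 13.25 × (13680)² = 1.118 × 10⁻⁵ × 13.25 × 187,142,400 ≈ 27,722.3 × g
Your rotor: r = 196 mm = 19.6 cm
27,722.3 = 1.118 × 10⁻⁵ × 19.6 × N²
N² = 27,722.3 / (21.9128 × 10⁻⁵) = 126,511,902
N ≈ √126,511,902 ≈ 11,247.8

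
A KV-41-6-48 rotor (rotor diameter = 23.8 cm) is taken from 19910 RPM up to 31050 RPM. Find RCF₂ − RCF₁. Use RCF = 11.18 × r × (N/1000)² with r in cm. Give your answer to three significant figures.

75500 x g

r = 23.8 / 2 = 11.9 cm
RCF₁ = 11.18 × 11.9 × (19.91)² = 11.18 × 11.9 × 396.4081 ≈ 52,738.9 × g
RCF₂ = 11.18 × 11.9 × (31.05)² = 11.18 × 11.9 × 964.1025 ≈ 128,266.1 × g
Increase = 128,266.1 − 52,738.9 = 75,527.2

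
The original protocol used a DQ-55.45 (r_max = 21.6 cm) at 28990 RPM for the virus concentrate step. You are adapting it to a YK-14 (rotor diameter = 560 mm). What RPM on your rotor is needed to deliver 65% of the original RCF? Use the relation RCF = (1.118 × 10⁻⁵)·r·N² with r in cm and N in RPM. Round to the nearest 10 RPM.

RCF = 1.118 × 10⁻⁵ × r × N²
RCF_original = 1.118 × 10⁻⁵ × 21.6 × (28990)² = 1.118 × 10⁻⁵ × 21.6 × 840,420,100 ≈ 202,951.4 × g
Target RCF = 0.65 × 202,951.4 ≈ 131,918.4 × g
Your rotor: r = 560 mm / 2 = 280 mm = 28 cm
131,918.4 = 1.118 × 10⁻⁵ × 28 × N²
N² = 131,918.4 / (31.304 × 10⁻⁵) = 421,410,682
N ≈ √421,410,682 ≈ 20,528.3

20530 RPM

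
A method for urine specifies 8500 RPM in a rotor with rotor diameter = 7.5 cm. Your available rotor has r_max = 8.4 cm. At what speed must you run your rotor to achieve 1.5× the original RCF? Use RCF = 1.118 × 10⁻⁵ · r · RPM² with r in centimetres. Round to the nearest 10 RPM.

6960 RPM

Original rotor: r = 7.5 / 2 = 3.75 cm
RCF = 1.118 × 10⁻⁵ × r × N²
RCF_original = 1.118 × 10⁻⁵ × 3.75 × (8500)² = 1.118 × 10⁻⁵ × 3.75 × 72,250,000 ≈ 3,029.1 × g
Target RCF = 1.5 × 3,029.1 ≈ 4,543.6 × g
4,543.6 = 1.118 × 10⁻⁵ × 8.4 × N²
N² = 4,543.6 / (9.3912 × 10⁻⁵) = 48,381,463
N ≈ √48,381,463 ≈ 6,955.7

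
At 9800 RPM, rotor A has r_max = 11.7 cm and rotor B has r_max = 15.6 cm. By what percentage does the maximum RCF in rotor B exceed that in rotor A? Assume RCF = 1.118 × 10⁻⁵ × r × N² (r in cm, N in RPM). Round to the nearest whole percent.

33%

At equal RPM, RCF scales linearly with r: ratio = 15.6 / 11.7 = 1.3333.
So rotor B delivers 33.3% more g-force.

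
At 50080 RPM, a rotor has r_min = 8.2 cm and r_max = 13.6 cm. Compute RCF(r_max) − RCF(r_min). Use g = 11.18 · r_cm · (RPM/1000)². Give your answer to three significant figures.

151000 x g

RCF_max = 11.18 × 13.6 × (50.08)² = 11.18 × 13.6 × 2,508.0064 ≈ 381,337.4 × g
RCF_min = 11.18 × 8.2 × (50.08)² = 11.18 × 8.2 × 2,508.0064 ≈ 229,924 × g
ΔRCF = 381,337.4 − 229,924 = 151,413.4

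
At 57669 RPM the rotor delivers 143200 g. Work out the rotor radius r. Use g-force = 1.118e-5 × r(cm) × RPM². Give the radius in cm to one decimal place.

r ≈ 3.9 cm

143200 = 1.118 × 10⁻⁵ × r × (57669)²
r = 143200 / (1.118 × 10⁻⁵ × 3,325,713,561) = 143200 / 37181.48 ≈ 3.851 cm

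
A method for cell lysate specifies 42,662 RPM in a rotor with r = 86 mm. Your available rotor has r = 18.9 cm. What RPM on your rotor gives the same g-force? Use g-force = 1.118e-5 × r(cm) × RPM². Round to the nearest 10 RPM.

Original rotor: r = 86 mm = 8.6 cm
RCF = 1.118 × 10⁻⁵ × r × N²
RCF_original = 1.118 × 10⁻⁵ × 8.6 × (42662)² = 1.118 × 10⁻⁵ × 8.6 × 1,820,046,244 ≈ 174,993.8 × g
174,993.8 = 1.118 × 10⁻⁵ × 18.9 × N²
N² = 174,993.8 / (21.1302 × 10⁻⁵) = 828,169,161
N ≈ √828,169,161 ≈ 28,777.9

≈ 28780 RPM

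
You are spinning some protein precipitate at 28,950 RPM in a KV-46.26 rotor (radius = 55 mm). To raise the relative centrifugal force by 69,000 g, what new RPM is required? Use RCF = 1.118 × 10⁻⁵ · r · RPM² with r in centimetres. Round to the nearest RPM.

44275 RPM

r = 55 mm = 5.5 cm
Current RCF = 1.118 × 10⁻⁵ × 5.5 × (28950)² = 1.118 × 10⁻⁵ × 5.5 × 838,102,500 ≈ 51,534.9 × g
Target RCF = 51,534.9 + 69,000 = 120,534.9 × g
N² = 120,534.9 / (6.149 × 10⁻⁵) = 1,960,235,811
N ≈ √1,960,235,811 ≈ 44,274.6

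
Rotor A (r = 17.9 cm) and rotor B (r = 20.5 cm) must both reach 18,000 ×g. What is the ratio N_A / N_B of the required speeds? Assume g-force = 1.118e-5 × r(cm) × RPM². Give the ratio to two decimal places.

At fixed RCF, N ∝ 1/√r, so N_A/N_B = √(r_B/r_A) = √(20.5/17.9) = √1.145251 = 1.0702.

1.07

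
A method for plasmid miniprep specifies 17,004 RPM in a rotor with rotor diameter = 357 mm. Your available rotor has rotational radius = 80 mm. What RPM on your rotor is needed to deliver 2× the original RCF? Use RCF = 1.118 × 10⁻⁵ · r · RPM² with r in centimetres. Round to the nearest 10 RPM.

Original rotor: r = 357 mm / 2 = 178.5 mm = 17.85 cm
RCF = 1.118 × 10⁻⁵ × r × N²
RCF_original = 1.118 × 10⁻⁵ × 17.85 × (17004)² = 1.118 × 10⁻⁵ × 17.85 × 289,136,016 ≈ 57,700.9 × g
Target RCF = 2 × 57,700.9 ≈ 115,401.8 × g
Your rotor: r = 80 mm = 8.0 cm
115,401.8 = 1.118 × 10⁻⁵ × 8 × N²
N² = 115,401.8 / (8.944 × 10⁻⁵) = 1,290,270,572
N ≈ √1,290,270,572 ≈ 35,920.3

35920 RPM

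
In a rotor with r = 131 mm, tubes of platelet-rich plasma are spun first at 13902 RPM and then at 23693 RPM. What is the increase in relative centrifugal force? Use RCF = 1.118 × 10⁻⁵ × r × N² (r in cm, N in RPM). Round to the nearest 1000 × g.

≈ 54000 × g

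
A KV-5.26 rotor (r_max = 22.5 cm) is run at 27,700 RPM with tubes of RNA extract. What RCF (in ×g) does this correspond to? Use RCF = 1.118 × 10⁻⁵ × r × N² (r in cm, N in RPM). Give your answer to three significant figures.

193000 ×g

RCF = 1.118 × 10⁻⁵ × 22.5 × (27700)² = 1.118 × 10⁻⁵ × 22.5 × 767,290,000 ≈ 193,011.8 × g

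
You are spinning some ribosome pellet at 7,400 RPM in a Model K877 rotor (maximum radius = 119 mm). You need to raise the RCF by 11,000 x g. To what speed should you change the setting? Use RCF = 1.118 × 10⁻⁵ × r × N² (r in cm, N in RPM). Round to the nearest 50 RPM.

r = 119 mm = 11.9 cm
Current RCF = 1.118 × 10⁻⁵ × 11.9 × (7400)² = 1.118 × 10⁻⁵ × 11.9 × 54,760,000 ≈ 7,285.4 × g
Target RCF = 7,285.4 + 11,000 = 18,285.4 × g
N² = 18,285.4 / (13.3042 × 10⁻⁵) = 137,440,808
N ≈ √137,440,808 ≈ 11,723.5

≈ 11700 RPM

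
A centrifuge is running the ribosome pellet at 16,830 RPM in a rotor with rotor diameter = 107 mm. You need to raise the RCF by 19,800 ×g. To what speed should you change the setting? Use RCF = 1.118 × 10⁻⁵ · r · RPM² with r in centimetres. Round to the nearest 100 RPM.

r = 107 mm / 2 = 53.5 mm = 5.35 cm
Current RCF = 1.118 × 10⁻⁵ × 5.35 × (16830)² = 1.118 × 10⁻⁵ × 5.35 × 283,248,900 ≈ 16,942 × g
Target RCF = 16,942 + 19,800 = 36,742 × g
N² = 36,742 / (5.9813 × 10⁻⁵) = 614,281,176
N ≈ √614,281,176 ≈ 24,784.7

N₂ ≈ 24800 RPM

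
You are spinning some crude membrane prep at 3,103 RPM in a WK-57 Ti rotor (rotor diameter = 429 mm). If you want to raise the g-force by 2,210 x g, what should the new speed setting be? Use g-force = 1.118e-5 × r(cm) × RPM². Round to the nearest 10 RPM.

r = 429 mm / 2 = 214.5 mm = 21.45 cm
Current RCF = 1.118 × 10⁻⁵ × 21.45 × (3103)² = 1.118 × 10⁻⁵ × 21.45 × 9,628,609 ≈ 2,309 × g
Target RCF = 2,309 + 2,210 = 4,519 × g
N² = 4,519 / (23.9811 × 10⁻⁵) = 18,844,006
N ≈ √18,844,006 ≈ 4,341.0

4340 RPM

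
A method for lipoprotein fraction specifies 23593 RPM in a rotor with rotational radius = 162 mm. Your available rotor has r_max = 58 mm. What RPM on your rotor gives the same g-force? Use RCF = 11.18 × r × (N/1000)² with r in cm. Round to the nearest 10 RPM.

39430 RPM

Original rotor: r = 162 mm = 16.2 cm
RCF_original = 11.18 × 16.2 × (23.593)² = 11.18 × 16.2 × 556.629649 ≈ 100,814.5 × g
Your rotor: r = 58 mm = 5.8 cm
100,814.5 = 11.18 × 5.8 × (N/1000)²
(N/1000)² = 100,814.5 / 64.844 = 1554.724
N = 1000 × √1554.724 ≈ 39,430.0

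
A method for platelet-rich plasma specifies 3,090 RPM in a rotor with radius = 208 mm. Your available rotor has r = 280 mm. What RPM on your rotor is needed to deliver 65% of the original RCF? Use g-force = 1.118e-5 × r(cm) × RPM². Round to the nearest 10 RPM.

Original rotor: r = 208 mm = 20.8 cm
RCF = 1.118 × 10⁻⁵ × r × N²
RCF_original = 1.118 × 10⁻⁵ × 20.8 × (3090)² = 1.118 × 10⁻⁵ × 20.8 × 9,548,100 ≈ 2,220.4 × g
Target RCF = 0.65 × 2,220.4 ≈ 1,443.3 × g
Your rotor: r = 280 mm = 28.0 cm
1,443.3 = 1.118 × 10⁻⁵ × 28 × N²
N² = 1,443.3 / (31.304 × 10⁻⁵) = 4,610,593
N ≈ √4,610,593 ≈ 2,147.2

2150 RPM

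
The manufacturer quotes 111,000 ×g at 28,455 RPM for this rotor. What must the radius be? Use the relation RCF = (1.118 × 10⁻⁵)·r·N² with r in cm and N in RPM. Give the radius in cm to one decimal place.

RCF = 1.118 × 10⁻⁵ × r × N²
111000 = 1.118 × 10⁻⁵ × r × (28455)²
r = 111000 / (1.118 × 10⁻⁵ × 809,687,025) = 111000 / 9052.301 ≈ 12.262 cm

≈ 12.3 cm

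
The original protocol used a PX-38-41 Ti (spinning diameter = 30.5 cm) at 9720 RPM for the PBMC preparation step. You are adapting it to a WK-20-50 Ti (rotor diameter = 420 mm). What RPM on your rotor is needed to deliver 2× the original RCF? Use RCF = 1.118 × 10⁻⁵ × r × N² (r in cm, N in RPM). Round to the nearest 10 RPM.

Original rotor: r = 30.5 / 2 = 15.25 cm
RCF_original = 1.118 × 10⁻⁵ × 15.25 × (9720)² = 1.118 × 10⁻⁵ × 15.25 × 94,478,400 ≈ 16,108.1 × g
Target RCF = 2 × 16,108.1 ≈ 32,216.2 × g
Your rotor: r = 420 mm / 2 = 210 mm = 21 cm
32,216.2 = 1.118 × 10⁻⁵ × 21 × N²
N² = 32,216.2 / (23.478 × 10⁻⁵) = 137,218,673
N ≈ √137,218,673 ≈ 11,714.0

≈ 11710 RPM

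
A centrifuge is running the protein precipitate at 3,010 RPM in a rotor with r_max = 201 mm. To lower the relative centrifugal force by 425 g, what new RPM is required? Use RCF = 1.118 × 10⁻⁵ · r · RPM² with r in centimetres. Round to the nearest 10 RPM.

N₂ ≈ 2680 RPM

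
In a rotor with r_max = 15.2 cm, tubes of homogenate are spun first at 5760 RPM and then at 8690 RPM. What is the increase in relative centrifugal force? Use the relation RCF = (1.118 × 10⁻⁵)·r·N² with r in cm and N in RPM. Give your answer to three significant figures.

RCF₁ = 1.118 × 10⁻⁵ × 15.2 × (5760)² = 1.118 × 10⁻⁵ × 15.2 × 33,177,600 ≈ 5,638.1 × g
RCF₂ = 1.118 × 10⁻⁵ × 15.2 × (8690)² = 1.118 × 10⁻⁵ × 15.2 × 75,516,100 ≈ 12,832.9 × g
Increase = 12,832.9 − 5,638.1 = 7,194.8

≈ 7190 x g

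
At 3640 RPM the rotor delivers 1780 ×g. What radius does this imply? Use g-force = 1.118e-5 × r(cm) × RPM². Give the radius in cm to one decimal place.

1780 = 1.118 × 10⁻⁵ × r × (3640)²
r = 1780 / (1.118 × 10⁻⁵ × 13,249,600) = 1780 / 148.1305 ≈ 12.016 cm

≈ 12.0 cm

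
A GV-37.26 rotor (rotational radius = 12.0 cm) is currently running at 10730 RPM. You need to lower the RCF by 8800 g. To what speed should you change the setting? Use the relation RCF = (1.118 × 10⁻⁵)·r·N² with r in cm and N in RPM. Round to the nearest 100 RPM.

Current RCF = 1.118 × 10⁻⁵ × 12 × (10730)² = 1.118 × 10⁻⁵ × 12 × 115,132,900 ≈ 15,446.2 × g
Target RCF = 15,446.2 − 8,800 = 6,646.2 × g
N² = 6,646.2 / (13.416 × 10⁻⁵) = 49,539,356
N ≈ √49,539,356 ≈ 7,038.4

≈ 7000 RPM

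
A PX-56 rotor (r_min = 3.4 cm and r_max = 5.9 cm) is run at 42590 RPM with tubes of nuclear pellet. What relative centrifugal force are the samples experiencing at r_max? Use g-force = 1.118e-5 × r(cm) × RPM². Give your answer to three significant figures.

120000 ×g

Use r_max = 5.9 cm.
RCF = 1.118 × 10⁻⁵ × 5.9 × (42590)² = 1.118 × 10⁻⁵ × 5.9 × 1,813,908,100 ≈ 119,649 × g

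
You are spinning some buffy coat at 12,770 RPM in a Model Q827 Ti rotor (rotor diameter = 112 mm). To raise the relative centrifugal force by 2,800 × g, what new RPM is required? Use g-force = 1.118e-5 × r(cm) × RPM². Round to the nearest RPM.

r = 112 mm / 2 = 56 mm = 5.6 cm
Current RCF = 1.118 × 10⁻⁵ × 5.6 × (12770)² = 1.118 × 10⁻⁵ × 5.6 × 163,072,900 ≈ 10,209.7 × g
Target RCF = 10,209.7 + 2,800 = 13,009.7 × g
N² = 13,009.7 / (6.2608 × 10⁻⁵) = 207,796,128
N ≈ √207,796,128 ≈ 14,415.1

≈ 14415 RPM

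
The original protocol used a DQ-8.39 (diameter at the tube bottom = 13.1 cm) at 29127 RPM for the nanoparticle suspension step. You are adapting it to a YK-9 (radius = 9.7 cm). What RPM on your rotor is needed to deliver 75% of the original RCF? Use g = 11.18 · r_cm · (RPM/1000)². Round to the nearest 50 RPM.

20750 RPM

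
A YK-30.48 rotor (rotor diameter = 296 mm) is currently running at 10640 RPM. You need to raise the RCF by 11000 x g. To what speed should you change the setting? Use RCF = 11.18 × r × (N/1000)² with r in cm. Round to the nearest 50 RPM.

r = 296 mm / 2 = 148 mm = 14.8 cm
Current RCF = 11.18 × 14.8 × (10.64)² = 11.18 × 14.8 × 113.2096 ≈ 18,732.1 × g
Target RCF = 18,732.1 + 11,000 = 29,732.1 × g
(N/1000)² = 29,732.1 / 165.464 = 179.6892
N = 1000 × √179.6892 ≈ 13,404.8

≈ 13400 RPM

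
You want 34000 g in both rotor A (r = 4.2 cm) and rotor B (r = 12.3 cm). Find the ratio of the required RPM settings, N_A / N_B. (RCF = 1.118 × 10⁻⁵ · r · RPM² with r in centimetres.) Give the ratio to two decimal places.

At fixed RCF, N ∝ 1/√r, so N_A/N_B = √(r_B/r_A) = √(12.3/4.2) = √2.928571 = 1.7113.

1.71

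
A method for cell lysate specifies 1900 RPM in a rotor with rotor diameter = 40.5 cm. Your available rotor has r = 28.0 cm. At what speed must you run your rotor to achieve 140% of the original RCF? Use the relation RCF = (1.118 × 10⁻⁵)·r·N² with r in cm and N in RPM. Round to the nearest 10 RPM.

Original rotor: r = 40.5 / 2 = 20.25 cm
RCF_original = 1.118 × 10⁻⁵ × 20.25 × (1900)² = 1.118 × 10⁻⁵ × 20.25 × 3,610,000 ≈ 817.3 × g
Target RCF = 1.4 × 817.3 ≈ 1,144.2 × g
1,144.2 = 1.118 × 10⁻⁵ × 28 × N²
N² = 1,144.2 / (31.304 × 10⁻⁵) = 3,655,124
N ≈ √3,655,124 ≈ 1,911.8

≈ 1910 RPM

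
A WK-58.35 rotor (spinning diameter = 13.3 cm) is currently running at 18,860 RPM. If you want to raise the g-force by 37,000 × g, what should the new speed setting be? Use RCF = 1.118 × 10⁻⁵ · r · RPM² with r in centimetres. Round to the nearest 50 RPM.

≈ 29200 RPM

r = 13.3 / 2 = 6.65 cm
Current RCF = 1.118 × 10⁻⁵ × 6.65 × (18860)² = 1.118 × 10⁻⁵ × 6.65 × 355,699,600 ≈ 26,445.2 × g
Target RCF = 26,445.2 + 37,000 = 63,445.2 × g
N² = 63,445.2 / (7.4347 × 10⁻⁵) = 853,365,973
N ≈ √853,365,973 ≈ 29,212.4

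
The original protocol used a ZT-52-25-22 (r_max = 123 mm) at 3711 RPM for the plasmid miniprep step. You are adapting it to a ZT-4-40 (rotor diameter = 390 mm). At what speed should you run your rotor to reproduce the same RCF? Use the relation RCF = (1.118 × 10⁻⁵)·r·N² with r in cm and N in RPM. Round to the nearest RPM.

Original rotor: r = 123 mm = 12.3 cm
RCF = 1.118 × 10⁻⁵ × r × N²
RCF_original = 1.118 × 10⁻⁵ × 12.3 × (3711)² = 1.118 × 10⁻⁵ × 12.3 × 13,771,521 ≈ 1,893.8 × g
Your rotor: r = 390 mm / 2 = 195 mm = 19.5 cm
1,893.8 = 1.118 × 10⁻⁵ × 19.5 × N²
N² = 1,893.8 / (21.801 × 10⁻⁵) = 8,686,757
N ≈ √8,686,757 ≈ 2,947.3

2947 RPM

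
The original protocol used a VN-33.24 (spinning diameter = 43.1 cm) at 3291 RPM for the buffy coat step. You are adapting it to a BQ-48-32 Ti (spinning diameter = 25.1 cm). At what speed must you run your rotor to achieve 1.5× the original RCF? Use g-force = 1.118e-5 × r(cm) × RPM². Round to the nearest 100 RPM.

5300 RPM

Original rotor: r = 43.1 / 2 = 21.55 cm
RCF_original = 1.118 × 10⁻⁵ × 21.55 × (3291)² = 1.118 × 10⁻⁵ × 21.55 × 10,830,681 ≈ 2,609.4 × g
Target RCF = 1.5 × 2,609.4 ≈ 3,914.1 × g
Your rotor: r = 25.1 / 2 = 12.55 cm
3,914.1 = 1.118 × 10⁻⁵ × 12.55 × N²
N² = 3,914.1 / (14.0309 × 10⁻⁵) = 27,896,286
N ≈ √27,896,286 ≈ 5,281.7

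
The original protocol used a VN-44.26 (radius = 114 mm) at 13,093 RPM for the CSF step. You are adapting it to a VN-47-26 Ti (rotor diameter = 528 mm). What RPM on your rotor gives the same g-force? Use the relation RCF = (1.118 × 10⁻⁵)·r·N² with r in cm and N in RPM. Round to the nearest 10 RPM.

≈ 8600 RPM

Original rotor: r = 114 mm = 11.4 cm
RCF_original = 1.118 × 10⁻⁵ × 11.4 × (13093)² = 1.118 × 10⁻⁵ × 11.4 × 171,426,649 ≈ 21,848.7 × g
Your rotor: r = 528 mm / 2 = 264 mm = 26.4 cm
21,848.7 = 1.118 × 10⁻⁵ × 26.4 × N²
N² = 21,848.7 / (29.5152 × 10⁻⁵) = 74,025,248
N ≈ √74,025,248 ≈ 8,603.8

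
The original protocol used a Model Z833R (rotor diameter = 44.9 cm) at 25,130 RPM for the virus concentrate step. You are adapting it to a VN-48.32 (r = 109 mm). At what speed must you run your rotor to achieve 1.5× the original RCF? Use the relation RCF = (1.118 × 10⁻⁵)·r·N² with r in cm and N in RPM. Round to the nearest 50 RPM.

Original rotor: r = 44.9 / 2 = 22.45 cm
RCF = 1.118 × 10⁻⁵ × r × N²
RCF_original = 1.118 × 10⁻⁵ × 22.45 × (25130)² = 1.118 × 10⁻⁵ × 22.45 × 631,516,900 ≈ 158,505.1 × g
Target RCF = 1.5 × 158,505.1 ≈ 237,757.7 × g
Your rotor: r = 109 mm = 10.9 cm
237,757.7 = 1.118 × 10⁻⁵ × 10.9 × N²
N² = 237,757.7 / (12.1862 × 10⁻⁵) = 1,951,040,521
N ≈ √1,951,040,521 ≈ 44,170.6

≈ 44150 RPM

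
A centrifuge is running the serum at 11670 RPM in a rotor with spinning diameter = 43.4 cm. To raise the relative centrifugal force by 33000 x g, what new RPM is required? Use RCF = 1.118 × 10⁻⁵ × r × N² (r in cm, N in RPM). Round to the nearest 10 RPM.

16500 RPM

r = 43.4 / 2 = 21.7 cm
Current RCF = 1.118 × 10⁻⁵ × 21.7 × (11670)² = 1.118 × 10⁻⁵ × 21.7 × 136,188,900 ≈ 33,040.2 × g
Target RCF = 33,040.2 + 33,000 = 66,040.2 × g
N² = 66,040.2 / (24.2606 × 10⁻⁵) = 272,211,734
N ≈ √272,211,734 ≈ 16,498.8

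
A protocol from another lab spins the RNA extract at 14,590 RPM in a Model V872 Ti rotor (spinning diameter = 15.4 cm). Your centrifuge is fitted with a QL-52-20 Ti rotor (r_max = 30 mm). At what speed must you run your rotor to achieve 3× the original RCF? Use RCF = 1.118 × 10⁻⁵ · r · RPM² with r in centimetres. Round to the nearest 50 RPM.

Original rotor: r = 15.4 / 2 = 7.7 cm
RCF_original = 1.118 × 10⁻⁵ × 7.7 × (14590)² = 1.118 × 10⁻⁵ × 7.7 × 212,868,100 ≈ 18,325 × g
Target RCF = 3 × 18,325 ≈ 54,975 × g
Your rotor: r = 30 mm = 3.0 cm
54,975 = 1.118 × 10⁻⁵ × 3 × N²
N² = 54,975 / (3.354 × 10⁻⁵) = 1,639,087,657
N ≈ √1,639,087,657 ≈ 40,485.6

≈ 40500 RPM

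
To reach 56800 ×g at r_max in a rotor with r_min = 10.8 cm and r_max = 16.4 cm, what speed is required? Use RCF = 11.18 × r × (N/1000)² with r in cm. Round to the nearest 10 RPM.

17600 RPM

Use r_max = 16.4 cm.
56,800 = 11.18 × 16.4 × (N/1000)²
(N/1000)² = 56,800 / 183.352 = 309.7866
N = 1000 × √309.7866 ≈ 17,600.8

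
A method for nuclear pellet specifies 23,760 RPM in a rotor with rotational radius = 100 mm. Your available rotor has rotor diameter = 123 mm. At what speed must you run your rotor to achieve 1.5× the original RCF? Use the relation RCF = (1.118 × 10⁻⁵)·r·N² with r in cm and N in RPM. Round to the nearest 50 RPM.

≈ 37100 RPM

Original rotor: r = 100 mm = 10.0 cm
RCF_original = 1.118 × 10⁻⁵ × 10 × (23760)² = 1.118 × 10⁻⁵ × 10 × 564,537,600 ≈ 63,115.3 × g
Target RCF = 1.5 × 63,115.3 ≈ 94,673 × g
Your rotor: r = 123 mm / 2 = 61.5 mm = 6.15 cm
94,673 = 1.118 × 10⁻⁵ × 6.15 × N²
N² = 94,673 / (6.8757 × 10⁻⁵) = 1,376,921,623
N ≈ √1,376,921,623 ≈ 37,106.9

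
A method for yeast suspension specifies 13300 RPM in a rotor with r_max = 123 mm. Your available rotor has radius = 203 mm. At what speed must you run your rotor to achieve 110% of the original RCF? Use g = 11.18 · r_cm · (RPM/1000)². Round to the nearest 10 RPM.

10860 RPM

Original rotor: r = 123 mm = 12.3 cm
RCF_original = 11.18 × 12.3 × (13.3)² = 11.18 × 12.3 × 176.89 ≈ 24,324.9 × g
Target RCF = 1.1 × 24,324.9 ≈ 26,757.4 × g
Your rotor: r = 203 mm = 20.3 cm
26,757.4 = 11.18 × 20.3 × (N/1000)²
(N/1000)² = 26,757.4 / 226.954 = 117.8979
N = 1000 × √117.8979 ≈ 10,858.1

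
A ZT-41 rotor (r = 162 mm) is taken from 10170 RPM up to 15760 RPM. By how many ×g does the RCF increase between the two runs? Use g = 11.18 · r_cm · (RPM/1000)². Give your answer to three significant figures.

26300 ×g

r = 162 mm = 16.2 cm
RCF₁ = 11.18 × 16.2 × (10.17)² = 11.18 × 16.2 × 103.4289 ≈ 18,732.6 × g
RCF₂ = 11.18 × 16.2 × (15.76)² = 11.18 × 16.2 × 248.3776 ≈ 44,985.2 × g
Increase = 44,985.2 − 18,732.6 = 26,252.6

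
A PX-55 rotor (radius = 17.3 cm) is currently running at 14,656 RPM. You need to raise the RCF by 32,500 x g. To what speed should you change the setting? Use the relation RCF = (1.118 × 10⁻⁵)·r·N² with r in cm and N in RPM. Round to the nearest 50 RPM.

Current RCF = 1.118 × 10⁻⁵ × 17.3 × (14656)² = 1.118 × 10⁻⁵ × 17.3 × 214,798,336 ≈ 41,545 × g
Target RCF = 41,545 + 32,500 = 74,045 × g
N² = 74,045 / (19.3414 × 10⁻⁵) = 382,831,646
N ≈ √382,831,646 ≈ 19,566.1

19550 RPM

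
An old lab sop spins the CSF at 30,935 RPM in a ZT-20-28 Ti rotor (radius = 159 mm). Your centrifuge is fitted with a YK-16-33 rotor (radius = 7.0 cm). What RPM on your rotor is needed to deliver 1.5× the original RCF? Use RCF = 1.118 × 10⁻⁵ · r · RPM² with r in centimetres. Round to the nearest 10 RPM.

Original rotor: r = 159 mm = 15.9 cm
RCF_original = 1.118 × 10⁻⁵ × 15.9 × (30935)² = 1.118 × 10⁻⁵ × 15.9 × 956,974,225 ≈ 170,113.7 × g
Target RCF = 1.5 × 170,113.7 ≈ 255,170.6 × g
255,170.6 = 1.118 × 10⁻⁵ × 7 × N²
N² = 255,170.6 / (7.826 × 10⁻⁵) = 3,260,549,451
N ≈ √3,260,549,451 ≈ 57,101.2

57100 RPM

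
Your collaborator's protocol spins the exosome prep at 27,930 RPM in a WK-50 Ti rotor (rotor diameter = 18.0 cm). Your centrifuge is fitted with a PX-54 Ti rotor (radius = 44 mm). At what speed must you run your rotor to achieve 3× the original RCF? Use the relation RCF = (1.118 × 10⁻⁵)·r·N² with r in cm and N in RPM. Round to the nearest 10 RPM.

69190 RPM

Original rotor: r = 18.0 / 2 = 9 cm
RCF_original = 1.118 × 10⁻⁵ × 9 × (27930)² = 1.118 × 10⁻⁵ × 9 × 780,084,900 ≈ 78,492.1 × g
Target RCF = 3 × 78,492.1 ≈ 235,476.3 × g
Your rotor: r = 44 mm = 4.4 cm
235,476.3 = 1.118 × 10⁻⁵ × 4.4 × N²
N² = 235,476.3 / (4.9192 × 10⁻⁵) = 4,786,882,013
N ≈ √4,786,882,013 ≈ 69,187.3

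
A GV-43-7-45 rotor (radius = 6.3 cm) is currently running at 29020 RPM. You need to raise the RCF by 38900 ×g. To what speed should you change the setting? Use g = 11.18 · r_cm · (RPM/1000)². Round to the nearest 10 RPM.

37340 RPM

Current RCF = 11.18 × 6.3 × (29.02)² = 11.18 × 6.3 × 842.1604 ≈ 59,316.7 × g
Target RCF = 59,316.7 + 38,900 = 98,216.7 × g
(N/1000)² = 98,216.7 / 70.434 = 1394.45
N = 1000 × √1394.45 ≈ 37,342.3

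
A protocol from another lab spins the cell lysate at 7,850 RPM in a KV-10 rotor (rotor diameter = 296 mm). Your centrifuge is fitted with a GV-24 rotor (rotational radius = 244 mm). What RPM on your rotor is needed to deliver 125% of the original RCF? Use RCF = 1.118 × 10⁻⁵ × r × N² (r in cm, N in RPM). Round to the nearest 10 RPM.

Original rotor: r = 296 mm / 2 = 148 mm = 14.8 cm
RCF_original = 1.118 × 10⁻⁵ × 14.8 × (7850)² = 1.118 × 10⁻⁵ × 14.8 × 61,622,500 ≈ 10,196.3 × g
Target RCF = 1.25 × 10,196.3 ≈ 12,745.4 × g
Your rotor: r = 244 mm = 24.4 cm
12,745.4 = 1.118 × 10⁻⁵ × 24.4 × N²
N² = 12,745.4 / (27.2792 × 10⁻⁵) = 46,722,045
N ≈ √46,722,045 ≈ 6,835.4

≈ 6840 RPM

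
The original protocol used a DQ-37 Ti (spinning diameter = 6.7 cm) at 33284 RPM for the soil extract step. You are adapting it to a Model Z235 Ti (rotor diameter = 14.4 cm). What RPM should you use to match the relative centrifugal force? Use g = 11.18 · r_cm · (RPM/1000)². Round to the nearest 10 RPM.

Original rotor: r = 6.7 / 2 = 3.35 cm
RCF_original = 11.18 × 3.35 × (33.284)² = 11.18 × 3.35 × 1,107.824656 ≈ 41,491.4 × g
Your rotor: r = 14.4 / 2 = 7.2 cm
41,491.4 = 11.18 × 7.2 × (N/1000)²
(N/1000)² = 41,491.4 / 80.496 = 515.4467
N = 1000 × √515.4467 ≈ 22,703.5

22700 RPM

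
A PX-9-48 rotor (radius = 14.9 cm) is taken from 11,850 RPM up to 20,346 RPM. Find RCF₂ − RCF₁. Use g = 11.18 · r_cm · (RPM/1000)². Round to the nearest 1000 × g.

≈ 46000 ×g

RCF₁ = 11.18 × 14.9 × (11.85)² = 11.18 × 14.9 × 140.4225 ≈ 23,391.9 × g
RCF₂ = 11.18 × 14.9 × (20.346)² = 11.18 × 14.9 × 413.959716 ≈ 68,958.2 × g
Increase = 68,958.2 − 23,391.9 = 45,566.3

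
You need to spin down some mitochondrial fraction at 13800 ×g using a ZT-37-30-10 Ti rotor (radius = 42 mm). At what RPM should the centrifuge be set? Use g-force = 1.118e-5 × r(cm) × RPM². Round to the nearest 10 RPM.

N ≈ 17140 RPM

r = 42 mm = 4.2 cm
RCF = 1.118 × 10⁻⁵ × r × N²
13,800 = 1.118 × 10⁻⁵ × 4.2 × N²
N² = 13,800 / (4.6956 × 10⁻⁵) = 293,892,154
N ≈ √293,892,154 ≈ 17,143.3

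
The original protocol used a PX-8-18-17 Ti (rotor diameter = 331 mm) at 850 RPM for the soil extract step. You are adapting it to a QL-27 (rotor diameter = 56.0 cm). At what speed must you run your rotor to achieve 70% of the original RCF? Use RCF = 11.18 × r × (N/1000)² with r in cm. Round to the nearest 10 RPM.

Original rotor: r = 331 mm / 2 = 165.5 mm = 16.55 cm
RCF = 11.18 × r × (N/1000)²
RCF_original = 11.18 × 16.55 × (0.85)² = 11.18 × 16.55 × 0.7225 ≈ 133.7 × g
Target RCF = 0.7 × 133.7 ≈ 93.6 × g
Your rotor: r = 56.0 / 2 = 28 cm
93.6 = 11.18 × 28 × (N/1000)²
(N/1000)² = 93.6 / 313.04 = 0.2990033
N = 1000 × √0.2990033 ≈ 546.8

550 RPM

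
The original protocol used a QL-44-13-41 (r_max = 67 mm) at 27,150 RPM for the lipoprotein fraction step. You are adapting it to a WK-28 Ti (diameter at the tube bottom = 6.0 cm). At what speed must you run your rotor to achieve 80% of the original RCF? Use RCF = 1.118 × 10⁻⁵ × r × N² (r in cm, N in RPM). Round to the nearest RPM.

≈ 36290 RPM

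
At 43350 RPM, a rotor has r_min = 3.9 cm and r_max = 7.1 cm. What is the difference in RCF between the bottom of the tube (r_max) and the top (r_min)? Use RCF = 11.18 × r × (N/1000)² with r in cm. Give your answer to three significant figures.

RCF_max = 11.18 × 7.1 × (43.35)² = 11.18 × 7.1 × 1,879.2225 ≈ 149,168.9 × g
RCF_min = 11.18 × 3.9 × (43.35)² = 11.18 × 3.9 × 1,879.2225 ≈ 81,937.9 × g
ΔRCF = 149,168.9 − 81,937.9 = 67,231

67200 g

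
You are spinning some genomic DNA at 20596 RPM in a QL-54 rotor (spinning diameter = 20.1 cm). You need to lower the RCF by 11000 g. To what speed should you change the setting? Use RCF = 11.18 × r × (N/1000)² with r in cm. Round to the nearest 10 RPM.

r = 20.1 / 2 = 10.05 cm
Current RCF = 11.18 × 10.05 × (20.596)² = 11.18 × 10.05 × 424.195216 ≈ 47,662.2 × g
Target RCF = 47,662.2 − 11,000 = 36,662.2 × g
(N/1000)² = 36,662.2 / 112.359 = 326.2952
N = 1000 × √326.2952 ≈ 18,063.6

≈ 18060 RPM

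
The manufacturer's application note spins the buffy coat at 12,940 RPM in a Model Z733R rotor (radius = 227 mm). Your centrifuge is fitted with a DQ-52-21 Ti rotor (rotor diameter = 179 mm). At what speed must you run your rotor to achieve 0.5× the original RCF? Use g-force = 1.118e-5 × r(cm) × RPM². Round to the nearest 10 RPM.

14570 RPM

Original rotor: r = 227 mm = 22.7 cm
RCF_original = 1.118 × 10⁻⁵ × 22.7 × (12940)² = 1.118 × 10⁻⁵ × 22.7 × 167,443,600 ≈ 42,494.8 × g
Target RCF = 0.5 × 42,494.8 ≈ 21,247.4 × g
Your rotor: r = 179 mm / 2 = 89.5 mm = 8.95 cm
21,247.4 = 1.118 × 10⁻⁵ × 8.95 × N²
N² = 21,247.4 / (10.0061 × 10⁻⁵) = 212,344,470
N ≈ √212,344,470 ≈ 14,572.0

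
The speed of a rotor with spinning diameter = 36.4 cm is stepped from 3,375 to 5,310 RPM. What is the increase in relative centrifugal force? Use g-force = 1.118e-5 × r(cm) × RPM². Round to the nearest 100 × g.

r = 36.4 / 2 = 18.2 cm
RCF₁ = 1.118 × 10⁻⁵ × 18.2 × (3375)² = 1.118 × 10⁻⁵ × 18.2 × 11,390,625 ≈ 2,317.7 × g
RCF₂ = 1.118 × 10⁻⁵ × 18.2 × (5310)² = 1.118 × 10⁻⁵ × 18.2 × 28,196,100 ≈ 5,737.2 × g
Increase = 5,737.2 − 2,317.7 = 3,419.5

3400 ×g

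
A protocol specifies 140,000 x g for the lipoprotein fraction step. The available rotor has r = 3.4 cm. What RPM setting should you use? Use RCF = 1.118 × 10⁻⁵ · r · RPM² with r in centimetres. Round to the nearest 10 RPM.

140,000 = 1.118 × 10⁻⁵ × 3.4 × N²
N² = 140,000 / (3.8012 × 10⁻⁵) = 3,683,047,459
N ≈ √3,683,047,459 ≈ 60,688.1

60690 RPM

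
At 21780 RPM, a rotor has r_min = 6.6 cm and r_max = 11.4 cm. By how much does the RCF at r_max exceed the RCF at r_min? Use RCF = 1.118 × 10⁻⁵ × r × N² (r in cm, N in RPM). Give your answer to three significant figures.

≈ 25500 x g

RCF_max = 1.118 × 10⁻⁵ × 11.4 × (21780)² = 1.118 × 10⁻⁵ × 11.4 × 474,368,400 ≈ 60,459.2 × g
RCF_min = 1.118 × 10⁻⁵ × 6.6 × (21780)² = 1.118 × 10⁻⁵ × 6.6 × 474,368,400 ≈ 35,002.7 × g
ΔRCF = 60,459.2 − 35,002.7 = 25,456.5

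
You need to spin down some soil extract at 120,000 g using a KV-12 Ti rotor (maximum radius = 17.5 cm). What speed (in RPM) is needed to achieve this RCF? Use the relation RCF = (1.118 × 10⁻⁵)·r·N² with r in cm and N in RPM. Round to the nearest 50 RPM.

24750 RPM

120,000 = 1.118 × 10⁻⁵ × 17.5 × N²
N² = 120,000 / (19.565 × 10⁻⁵) = 613,340,148
N ≈ √613,340,148 ≈ 24,765.7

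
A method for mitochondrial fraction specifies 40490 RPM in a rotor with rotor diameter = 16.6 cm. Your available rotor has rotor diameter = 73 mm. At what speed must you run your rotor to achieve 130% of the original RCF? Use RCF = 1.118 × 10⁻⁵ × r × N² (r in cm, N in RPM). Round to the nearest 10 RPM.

Original rotor: r = 16.6 / 2 = 8.3 cm
RCF_original = 1.118 × 10⁻⁵ × 8.3 × (40490)² = 1.118 × 10⁻⁵ × 8.3 × 1,639,440,100 ≈ 152,130.2 × g
Target RCF = 1.3 × 152,130.2 ≈ 197,769.3 × g
Your rotor: r = 73 mm / 2 = 36.5 mm = 3.65 cm
197,769.3 = 1.118 × 10⁻⁵ × 3.65 × N²
N² = 197,769.3 / (4.0807 × 10⁻⁵) = 4,846,455,265
N ≈ √4,846,455,265 ≈ 69,616.5

69620 RPM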